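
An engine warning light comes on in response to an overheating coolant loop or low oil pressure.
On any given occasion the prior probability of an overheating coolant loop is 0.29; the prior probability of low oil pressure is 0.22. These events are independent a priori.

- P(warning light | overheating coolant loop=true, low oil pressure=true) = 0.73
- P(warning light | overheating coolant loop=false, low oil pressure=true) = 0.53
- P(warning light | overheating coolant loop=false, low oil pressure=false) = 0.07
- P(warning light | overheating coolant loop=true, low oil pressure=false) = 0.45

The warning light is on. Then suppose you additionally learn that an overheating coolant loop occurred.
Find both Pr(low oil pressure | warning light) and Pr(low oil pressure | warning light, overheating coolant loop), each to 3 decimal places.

Pr(low oil pressure | warning light) ≈ 0.479; Pr(low oil pressure | warning light, overheating coolant loop) ≈ 0.314

Sum P(warning light|·) weighted by the priors over the 4 (overheating coolant loop, low oil pressure) configurations:
  P(warning light) = 0.07*0.71*0.78 + 0.53*0.71*0.22 + 0.45*0.29*0.78 + 0.73*0.29*0.22
        = 0.038766 + 0.082786 + 0.101790 + 0.046574 = 0.269916
The terms with low oil pressure present sum to 0.129360, so
  P(low oil pressure | warning light) = 0.129360 / 0.269916 ≈ 0.479

Now condition on the additional information:
By total probability over both values of low oil pressure:
  P(warning light | overheating coolant loop) = 0.45·0.78 + 0.73·0.22
        = 0.351000 + 0.160600 = 0.511600
The terms with low oil pressure present sum to 0.160600, so
  P(low oil pressure | warning light, overheating coolant loop) = 0.160600 / 0.511600 ≈ 0.314
The drop from 0.479 to 0.314 is the explaining-away (discounting) effect.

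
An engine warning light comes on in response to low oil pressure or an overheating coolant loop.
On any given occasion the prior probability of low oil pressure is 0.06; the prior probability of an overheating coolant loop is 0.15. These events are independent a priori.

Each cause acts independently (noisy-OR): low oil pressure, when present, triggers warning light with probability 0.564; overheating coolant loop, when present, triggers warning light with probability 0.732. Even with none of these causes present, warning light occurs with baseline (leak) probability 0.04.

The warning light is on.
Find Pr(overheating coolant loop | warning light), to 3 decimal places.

Pr(overheating coolant loop | warning light) ≈ 0.647

Under noisy-OR, P(warning light | causes) = 1 − (1−0.04)·∏(1−qᵢ) over the active causes.
For the numerator, keep only overheating coolant loop=true terms: 0.104724 + 0.007990 = 0.112714
Denominator P(warning light): 0.04×0.94×0.85 + 0.74272×0.94×0.15 + 0.58144×0.06×0.85 + 0.887826×0.06×0.15 = 0.174327
Posterior = 0.112714 / 0.174327 ≈ 0.647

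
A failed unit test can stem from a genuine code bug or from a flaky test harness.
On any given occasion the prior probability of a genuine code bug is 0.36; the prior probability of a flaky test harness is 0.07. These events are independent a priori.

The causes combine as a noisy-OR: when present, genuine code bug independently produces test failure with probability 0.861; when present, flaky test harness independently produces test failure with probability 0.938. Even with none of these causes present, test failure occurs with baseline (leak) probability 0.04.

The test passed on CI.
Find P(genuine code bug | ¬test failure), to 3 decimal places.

Under noisy-OR, P(test failure | causes) = 1 − (1−0.04)·∏(1−qᵢ) over the active causes.
P(¬test failure) = 0.96·0.64·0.93 + 0.05952·0.64·0.07 + 0.13344·0.36·0.93 + 0.008273·0.36·0.07 = 0.571392 + 0.002666 + 0.044676 + 0.000208 = 0.618942
Restricting to configurations with genuine code bug present: 0.044676 + 0.000208 = 0.044884.
So P(genuine code bug | ¬test failure) = 0.044884/0.618942 ≈ 0.073.

P(genuine code bug | ¬test failure) ≈ 0.073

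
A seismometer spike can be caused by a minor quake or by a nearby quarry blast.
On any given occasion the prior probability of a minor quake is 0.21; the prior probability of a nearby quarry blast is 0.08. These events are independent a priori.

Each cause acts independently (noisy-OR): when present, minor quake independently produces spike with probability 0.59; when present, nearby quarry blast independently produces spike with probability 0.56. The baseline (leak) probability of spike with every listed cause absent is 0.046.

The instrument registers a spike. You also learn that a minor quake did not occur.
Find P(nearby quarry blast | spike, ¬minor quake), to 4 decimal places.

Under noisy-OR, P(spike | causes) = 1 − (1−0.046)·∏(1−qᵢ) over the active causes.
Sum P(spike|·) weighted by the priors over both values of nearby quarry blast:
  P(spike | ¬minor quake) = 0.046·0.92 + 0.58024·0.08
        = 0.042320 + 0.046419 = 0.088739
Configurations with nearby quarry blast contribute 0.046419, so
  P(nearby quarry blast | spike, ¬minor quake) = 0.046419 / 0.088739 ≈ 0.5231

P(nearby quarry blast | spike, ¬minor quake) ≈ 0.5231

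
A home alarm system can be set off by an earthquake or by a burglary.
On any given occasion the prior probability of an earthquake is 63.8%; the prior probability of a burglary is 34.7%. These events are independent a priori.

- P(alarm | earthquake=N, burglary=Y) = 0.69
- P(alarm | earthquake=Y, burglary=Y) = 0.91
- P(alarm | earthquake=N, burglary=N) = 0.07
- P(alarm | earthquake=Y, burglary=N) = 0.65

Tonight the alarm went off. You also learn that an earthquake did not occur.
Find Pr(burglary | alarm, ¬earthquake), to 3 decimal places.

Pr(burglary | alarm, ¬earthquake) ≈ 0.840

By total probability over both values of burglary:
  P(alarm | ¬earthquake) = 0.07·0.653 + 0.69·0.347
        = 0.045710 + 0.239430 = 0.285140
The terms with burglary present sum to 0.239430, so
  P(burglary | alarm, ¬earthquake) = 0.239430 / 0.285140 ≈ 0.840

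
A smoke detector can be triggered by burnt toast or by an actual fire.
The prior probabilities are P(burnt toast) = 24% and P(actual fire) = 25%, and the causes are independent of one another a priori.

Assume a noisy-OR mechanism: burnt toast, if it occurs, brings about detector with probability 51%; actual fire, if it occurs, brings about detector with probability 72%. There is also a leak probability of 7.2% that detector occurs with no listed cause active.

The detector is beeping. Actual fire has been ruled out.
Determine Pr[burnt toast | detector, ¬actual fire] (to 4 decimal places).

Under noisy-OR, P(detector | causes) = 1 − (1−0.072)·∏(1−qᵢ) over the active causes.
P(detector | ¬actual fire) = 0.072×0.76 + 0.54528×0.24 = 0.054720 + 0.130867 = 0.185587
Of this, 0.130867 comes from 0.54528×0.24 (the burnt toast=true cases).
P(burnt toast | detector, ¬actual fire) = 0.130867 / 0.185587 ≈ 0.7052

Pr[burnt toast | detector, ¬actual fire] ≈ 0.7052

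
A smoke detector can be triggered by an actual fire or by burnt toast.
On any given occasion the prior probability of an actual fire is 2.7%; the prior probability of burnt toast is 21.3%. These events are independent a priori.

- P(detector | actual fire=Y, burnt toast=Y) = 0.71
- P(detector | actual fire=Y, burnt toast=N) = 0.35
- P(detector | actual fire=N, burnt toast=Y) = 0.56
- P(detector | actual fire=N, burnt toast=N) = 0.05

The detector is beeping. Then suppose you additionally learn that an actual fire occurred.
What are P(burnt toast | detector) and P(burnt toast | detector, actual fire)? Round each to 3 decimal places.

Numerator (weight on configurations with burnt toast): 0.116059 + 0.004083 = 0.120142
Denominator P(detector): 0.05*0.973*0.787 + 0.56*0.973*0.213 + 0.35*0.027*0.787 + 0.71*0.027*0.213 = 0.165867
P(burnt toast | detector) = 0.120142/0.165867 ≈ 0.724

Now condition on the additional information:
Numerator (weight on configurations with burnt toast): 0.71·0.213 = 0.151230
Normalizer over all consistent configurations: 0.35·0.787 + 0.71·0.213 = 0.426680
P(burnt toast | detector, actual fire) = 0.151230/0.426680 ≈ 0.354
— actual fire explains away the evidence for burnt toast.

P(burnt toast | detector) ≈ 0.724; P(burnt toast | detector, actual fire) ≈ 0.354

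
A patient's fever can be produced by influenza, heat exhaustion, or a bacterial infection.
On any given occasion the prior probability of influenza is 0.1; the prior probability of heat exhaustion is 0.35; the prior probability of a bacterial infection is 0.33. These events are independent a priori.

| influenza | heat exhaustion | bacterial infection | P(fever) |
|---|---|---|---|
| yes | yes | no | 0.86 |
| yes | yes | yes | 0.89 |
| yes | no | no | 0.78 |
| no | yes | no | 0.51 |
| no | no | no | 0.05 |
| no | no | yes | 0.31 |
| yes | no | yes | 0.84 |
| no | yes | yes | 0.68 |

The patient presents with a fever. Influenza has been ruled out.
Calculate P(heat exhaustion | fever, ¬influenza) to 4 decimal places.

By total probability over the 4 (heat exhaustion, bacterial infection) configurations:
  P(fever | ¬influenza) = 0.05×0.65×0.67 + 0.31×0.65×0.33 + 0.51×0.35×0.67 + 0.68×0.35×0.33
        = 0.021775 + 0.066495 + 0.119595 + 0.078540 = 0.286405
Configurations with heat exhaustion contribute 0.198135, so
  P(heat exhaustion | fever, ¬influenza) = 0.198135 / 0.286405 ≈ 0.6918

P(heat exhaustion | fever, ¬influenza) ≈ 0.6918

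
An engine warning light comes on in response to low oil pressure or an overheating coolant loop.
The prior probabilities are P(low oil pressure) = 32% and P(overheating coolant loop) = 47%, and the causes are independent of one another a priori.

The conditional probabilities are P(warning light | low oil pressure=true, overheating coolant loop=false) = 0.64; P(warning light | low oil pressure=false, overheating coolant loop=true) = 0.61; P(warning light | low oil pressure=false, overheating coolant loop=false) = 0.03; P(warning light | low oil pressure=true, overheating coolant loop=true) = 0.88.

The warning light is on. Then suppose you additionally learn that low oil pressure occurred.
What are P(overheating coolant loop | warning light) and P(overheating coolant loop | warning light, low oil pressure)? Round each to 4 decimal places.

P(overheating coolant loop | warning light) ≈ 0.7328; P(overheating coolant loop | warning light, low oil pressure) ≈ 0.5494

Weight on overheating coolant loop=true, given the evidence: 0.194956 + 0.132352 = 0.327308
The normalizing constant is 0.03·0.68·0.53 + 0.61·0.68·0.47 + 0.64·0.32·0.53 + 0.88·0.32·0.47 = 0.446664
P(overheating coolant loop | warning light) = 0.327308/0.446664 ≈ 0.7328

Now also conditioning on low oil pressure=true:
Enumerate both values of overheating coolant loop and weight by the priors:
  P(warning light | low oil pressure) = 0.64×0.53 + 0.88×0.47
        = 0.339200 + 0.413600 = 0.752800
Configurations with overheating coolant loop contribute 0.413600, so
  P(overheating coolant loop | warning light, low oil pressure) = 0.413600 / 0.752800 ≈ 0.5494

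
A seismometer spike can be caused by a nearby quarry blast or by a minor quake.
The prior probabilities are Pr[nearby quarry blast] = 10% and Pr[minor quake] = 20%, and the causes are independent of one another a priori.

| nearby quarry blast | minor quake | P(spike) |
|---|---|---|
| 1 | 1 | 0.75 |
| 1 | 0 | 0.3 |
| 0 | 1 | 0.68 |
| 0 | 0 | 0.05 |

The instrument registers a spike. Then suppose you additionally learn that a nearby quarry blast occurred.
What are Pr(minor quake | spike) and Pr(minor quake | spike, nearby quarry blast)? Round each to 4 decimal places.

P(spike) = 0.05*0.9*0.8 + 0.68*0.9*0.2 + 0.3*0.1*0.8 + 0.75*0.1*0.2 = 0.036000 + 0.122400 + 0.024000 + 0.015000 = 0.197400
Of this, 0.137400 comes from 0.122400 + 0.015000 (the minor quake=true cases).
So P(minor quake | spike) = 0.137400/0.197400 ≈ 0.6960.

Now condition on the additional information:
By total probability over both values of minor quake:
  P(spike | nearby quarry blast) = 0.3*0.8 + 0.75*0.2
        = 0.240000 + 0.150000 = 0.390000
Keeping only the minor quake-present terms gives 0.150000, so
  P(minor quake | spike, nearby quarry blast) = 0.150000 / 0.390000 ≈ 0.3846

Pr(minor quake | spike) ≈ 0.6960; Pr(minor quake | spike, nearby quarry blast) ≈ 0.3846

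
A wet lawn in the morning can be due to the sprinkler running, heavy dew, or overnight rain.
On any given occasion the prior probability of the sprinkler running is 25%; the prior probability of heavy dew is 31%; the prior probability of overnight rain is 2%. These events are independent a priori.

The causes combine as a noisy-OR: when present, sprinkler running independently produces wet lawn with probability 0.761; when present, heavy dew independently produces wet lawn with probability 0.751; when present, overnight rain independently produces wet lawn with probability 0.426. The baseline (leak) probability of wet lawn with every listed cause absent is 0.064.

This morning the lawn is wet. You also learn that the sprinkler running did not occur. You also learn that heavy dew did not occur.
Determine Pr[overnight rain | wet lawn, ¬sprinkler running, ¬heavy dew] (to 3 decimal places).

Pr[overnight rain | wet lawn, ¬sprinkler running, ¬heavy dew] ≈ 0.129

Under noisy-OR, P(wet lawn | causes) = 1 − (1−0.064)·∏(1−qᵢ) over the active causes.
By total probability over both values of overnight rain:
  P(wet lawn | ¬sprinkler running, ¬heavy dew) = 0.064·0.98 + 0.462736·0.02
        = 0.062720 + 0.009255 = 0.071975
Keeping only the overnight rain-present terms gives 0.009255, so
  P(overnight rain | wet lawn, ¬sprinkler running, ¬heavy dew) = 0.009255 / 0.071975 ≈ 0.129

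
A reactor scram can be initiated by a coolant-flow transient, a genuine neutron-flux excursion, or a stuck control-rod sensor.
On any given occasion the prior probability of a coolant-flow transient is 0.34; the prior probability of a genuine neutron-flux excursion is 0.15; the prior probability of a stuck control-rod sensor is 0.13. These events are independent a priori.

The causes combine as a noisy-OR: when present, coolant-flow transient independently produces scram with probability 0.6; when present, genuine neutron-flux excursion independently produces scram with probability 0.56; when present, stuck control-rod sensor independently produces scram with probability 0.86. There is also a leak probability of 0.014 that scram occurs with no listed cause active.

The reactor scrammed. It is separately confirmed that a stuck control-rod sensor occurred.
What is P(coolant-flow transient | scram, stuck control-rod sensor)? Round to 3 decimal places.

Under noisy-OR, P(scram | causes) = 1 − (1−0.014)·∏(1−qᵢ) over the active causes.
P(scram | stuck control-rod sensor) = 0.86196×0.66×0.85 + 0.939262×0.66×0.15 + 0.944784×0.34×0.85 + 0.975705×0.34×0.15 = 0.483560 + 0.092987 + 0.273043 + 0.049761 = 0.899351
Restricting to configurations with coolant-flow transient present: 0.273043 + 0.049761 = 0.322804.
Hence the posterior is 0.322804/0.899351 ≈ 0.359.

P(coolant-flow transient | scram, stuck control-rod sensor) ≈ 0.359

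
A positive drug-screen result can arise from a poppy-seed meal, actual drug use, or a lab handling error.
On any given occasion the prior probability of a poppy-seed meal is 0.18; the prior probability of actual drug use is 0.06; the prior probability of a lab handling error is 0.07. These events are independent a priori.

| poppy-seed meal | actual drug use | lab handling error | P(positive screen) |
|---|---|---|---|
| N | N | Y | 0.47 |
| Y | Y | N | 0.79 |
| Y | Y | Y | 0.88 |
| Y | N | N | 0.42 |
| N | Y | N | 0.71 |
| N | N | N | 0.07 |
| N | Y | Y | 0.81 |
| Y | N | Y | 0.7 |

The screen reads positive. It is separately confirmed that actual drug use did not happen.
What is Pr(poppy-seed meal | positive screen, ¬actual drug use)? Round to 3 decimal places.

P(positive screen | ¬actual drug use) = 0.07*0.82*0.93 + 0.47*0.82*0.07 + 0.42*0.18*0.93 + 0.7*0.18*0.07 = 0.053382 + 0.026978 + 0.070308 + 0.008820 = 0.159488
Restricting to configurations with poppy-seed meal present: 0.070308 + 0.008820 = 0.079128.
So P(poppy-seed meal | positive screen, ¬actual drug use) = 0.079128/0.159488 ≈ 0.496.

Pr(poppy-seed meal | positive screen, ¬actual drug use) ≈ 0.496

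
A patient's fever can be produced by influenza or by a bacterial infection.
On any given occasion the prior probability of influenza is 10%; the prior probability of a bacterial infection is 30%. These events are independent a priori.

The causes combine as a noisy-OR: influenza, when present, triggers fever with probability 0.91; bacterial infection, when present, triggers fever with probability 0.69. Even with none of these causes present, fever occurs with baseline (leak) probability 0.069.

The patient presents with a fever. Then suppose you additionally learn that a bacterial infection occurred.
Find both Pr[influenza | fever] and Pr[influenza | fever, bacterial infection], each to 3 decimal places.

Pr[influenza | fever] ≈ 0.284; Pr[influenza | fever, bacterial infection] ≈ 0.132

Under noisy-OR, P(fever | causes) = 1 − (1−0.069)·∏(1−qᵢ) over the active causes.
P(fever) = 0.069·0.9·0.7 + 0.71139·0.9·0.3 + 0.91621·0.1·0.7 + 0.974025·0.1·0.3 = 0.043470 + 0.192075 + 0.064135 + 0.029221 = 0.328901
Restricting to configurations with influenza present: 0.064135 + 0.029221 = 0.093356.
So P(influenza | fever) = 0.093356/0.328901 ≈ 0.284.

With the extra evidence:
Sum P(fever|·) weighted by the priors over both values of influenza:
  P(fever | bacterial infection) = 0.71139*0.9 + 0.974025*0.1
        = 0.640251 + 0.097403 = 0.737654
Keeping only the influenza-present terms gives 0.097403, so
  P(influenza | fever, bacterial infection) = 0.097403 / 0.737654 ≈ 0.132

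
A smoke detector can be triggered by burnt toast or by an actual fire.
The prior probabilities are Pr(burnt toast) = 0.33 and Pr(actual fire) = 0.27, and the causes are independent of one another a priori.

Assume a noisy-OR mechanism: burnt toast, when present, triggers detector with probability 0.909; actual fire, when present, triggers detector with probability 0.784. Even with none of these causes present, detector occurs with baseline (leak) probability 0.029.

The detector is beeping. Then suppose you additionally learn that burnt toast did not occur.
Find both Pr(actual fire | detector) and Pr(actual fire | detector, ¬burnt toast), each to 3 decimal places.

Under noisy-OR, P(detector | causes) = 1 − (1−0.029)·∏(1−qᵢ) over the active causes.
For the numerator, keep only actual fire=true terms: 0.142959 + 0.087399 = 0.230358
The normalizing constant is 0.029*0.67*0.73 + 0.790264*0.67*0.27 + 0.911639*0.33*0.73 + 0.980914*0.33*0.27 = 0.464156
P(actual fire | detector) = 0.230358/0.464156 ≈ 0.496

Now also conditioning on burnt toast≠true:
P(detector | ¬burnt toast) = 0.029*0.73 + 0.790264*0.27 = 0.021170 + 0.213371 = 0.234541
Of this, 0.213371 comes from 0.790264*0.27 (the actual fire=true cases).
So P(actual fire | detector, ¬burnt toast) = 0.213371/0.234541 ≈ 0.910.

Pr(actual fire | detector) ≈ 0.496; Pr(actual fire | detector, ¬burnt toast) ≈ 0.910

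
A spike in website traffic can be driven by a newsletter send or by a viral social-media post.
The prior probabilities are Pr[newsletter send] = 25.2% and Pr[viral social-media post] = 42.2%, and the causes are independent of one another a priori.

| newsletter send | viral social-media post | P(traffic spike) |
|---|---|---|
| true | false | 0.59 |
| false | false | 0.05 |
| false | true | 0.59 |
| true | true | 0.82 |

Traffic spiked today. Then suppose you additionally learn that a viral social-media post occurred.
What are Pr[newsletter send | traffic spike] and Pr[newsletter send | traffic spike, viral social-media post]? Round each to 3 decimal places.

Numerator (weight on configurations with newsletter send): 0.085937 + 0.087202 = 0.173139
The normalizing constant is 0.05·0.748·0.578 + 0.59·0.748·0.422 + 0.59·0.252·0.578 + 0.82·0.252·0.422 = 0.380993
P(newsletter send | traffic spike) = 0.173139/0.380993 ≈ 0.454

With the extra evidence:
Weight on newsletter send=true, given the evidence: 0.82*0.252 = 0.206640
Denominator P(traffic spike | viral social-media post): 0.59*0.748 + 0.82*0.252 = 0.647960
Posterior = 0.206640 / 0.647960 ≈ 0.319
This is intercausal reasoning (explaining away): once viral social-media post accounts for the traffic spike, newsletter send becomes less likely.

Pr[newsletter send | traffic spike] ≈ 0.454; Pr[newsletter send | traffic spike, viral social-media post] ≈ 0.319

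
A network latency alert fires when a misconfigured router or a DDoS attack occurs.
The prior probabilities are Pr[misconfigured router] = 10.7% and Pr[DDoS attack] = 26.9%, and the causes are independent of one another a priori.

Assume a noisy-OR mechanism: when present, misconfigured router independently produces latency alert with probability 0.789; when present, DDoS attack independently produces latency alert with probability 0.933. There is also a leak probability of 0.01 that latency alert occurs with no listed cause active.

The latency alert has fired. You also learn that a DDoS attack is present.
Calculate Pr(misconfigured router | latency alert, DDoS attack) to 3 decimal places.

Under noisy-OR, P(latency alert | causes) = 1 − (1−0.01)·∏(1−qᵢ) over the active causes.
For the numerator, keep only misconfigured router=true terms: 0.986004·0.107 = 0.105502
Normalizer over all consistent configurations: 0.93367·0.893 + 0.986004·0.107 = 0.939269
P(misconfigured router | latency alert, DDoS attack) = 0.105502/0.939269 ≈ 0.112

Pr(misconfigured router | latency alert, DDoS attack) ≈ 0.112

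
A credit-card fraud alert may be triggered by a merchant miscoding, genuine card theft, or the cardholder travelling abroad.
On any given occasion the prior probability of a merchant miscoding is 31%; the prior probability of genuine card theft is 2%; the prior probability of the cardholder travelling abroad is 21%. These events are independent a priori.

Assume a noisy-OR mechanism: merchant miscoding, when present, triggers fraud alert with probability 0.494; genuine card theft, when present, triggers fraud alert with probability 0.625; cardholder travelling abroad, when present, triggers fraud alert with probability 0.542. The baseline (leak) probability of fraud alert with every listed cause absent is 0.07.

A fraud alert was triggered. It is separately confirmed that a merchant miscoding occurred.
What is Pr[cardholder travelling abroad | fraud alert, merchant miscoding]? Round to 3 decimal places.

Under noisy-OR, P(fraud alert | causes) = 1 − (1−0.07)·∏(1−qᵢ) over the active causes.
By total probability over the 4 (genuine card theft, cardholder travelling abroad) configurations:
  P(fraud alert | merchant miscoding) = 0.52942·0.98·0.79 + 0.784474·0.98·0.21 + 0.823533·0.02·0.79 + 0.919178·0.02·0.21
        = 0.409877 + 0.161445 + 0.013012 + 0.003861 = 0.588195
Configurations with cardholder travelling abroad contribute 0.165306, so
  P(cardholder travelling abroad | fraud alert, merchant miscoding) = 0.165306 / 0.588195 ≈ 0.281

Pr[cardholder travelling abroad | fraud alert, merchant miscoding] ≈ 0.281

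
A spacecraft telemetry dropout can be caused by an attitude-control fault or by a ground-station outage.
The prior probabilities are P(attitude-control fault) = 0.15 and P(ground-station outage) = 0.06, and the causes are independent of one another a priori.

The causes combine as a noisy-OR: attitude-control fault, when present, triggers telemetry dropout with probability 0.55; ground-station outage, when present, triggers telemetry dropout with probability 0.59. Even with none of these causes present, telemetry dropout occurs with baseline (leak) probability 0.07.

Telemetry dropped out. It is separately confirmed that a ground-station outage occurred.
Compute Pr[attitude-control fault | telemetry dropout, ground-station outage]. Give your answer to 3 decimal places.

Pr[attitude-control fault | telemetry dropout, ground-station outage] ≈ 0.191

Under noisy-OR, P(telemetry dropout | causes) = 1 − (1−0.07)·∏(1−qᵢ) over the active causes.
By total probability over both values of attitude-control fault:
  P(telemetry dropout | ground-station outage) = 0.6187×0.85 + 0.828415×0.15
        = 0.525895 + 0.124262 = 0.650157
Configurations with attitude-control fault contribute 0.124262, so
  P(attitude-control fault | telemetry dropout, ground-station outage) = 0.124262 / 0.650157 ≈ 0.191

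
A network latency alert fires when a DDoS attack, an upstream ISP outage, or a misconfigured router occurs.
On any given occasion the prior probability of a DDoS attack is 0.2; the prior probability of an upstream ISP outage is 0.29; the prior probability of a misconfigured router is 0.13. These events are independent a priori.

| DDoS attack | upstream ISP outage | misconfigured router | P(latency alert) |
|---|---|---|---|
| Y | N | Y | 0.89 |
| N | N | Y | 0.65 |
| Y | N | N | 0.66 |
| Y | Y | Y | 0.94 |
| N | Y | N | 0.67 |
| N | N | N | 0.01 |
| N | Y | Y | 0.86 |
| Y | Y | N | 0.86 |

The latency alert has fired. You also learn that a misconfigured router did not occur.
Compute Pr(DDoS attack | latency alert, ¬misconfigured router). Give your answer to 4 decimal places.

Enumerate the 4 (DDoS attack, upstream ISP outage) configurations and weight by the priors:
  P(latency alert | ¬misconfigured router) = 0.01·0.8·0.71 + 0.67·0.8·0.29 + 0.66·0.2·0.71 + 0.86·0.2·0.29
        = 0.005680 + 0.155440 + 0.093720 + 0.049880 = 0.304720
The terms with DDoS attack present sum to 0.143600, so
  P(DDoS attack | latency alert, ¬misconfigured router) = 0.143600 / 0.304720 ≈ 0.4713

Pr(DDoS attack | latency alert, ¬misconfigured router) ≈ 0.4713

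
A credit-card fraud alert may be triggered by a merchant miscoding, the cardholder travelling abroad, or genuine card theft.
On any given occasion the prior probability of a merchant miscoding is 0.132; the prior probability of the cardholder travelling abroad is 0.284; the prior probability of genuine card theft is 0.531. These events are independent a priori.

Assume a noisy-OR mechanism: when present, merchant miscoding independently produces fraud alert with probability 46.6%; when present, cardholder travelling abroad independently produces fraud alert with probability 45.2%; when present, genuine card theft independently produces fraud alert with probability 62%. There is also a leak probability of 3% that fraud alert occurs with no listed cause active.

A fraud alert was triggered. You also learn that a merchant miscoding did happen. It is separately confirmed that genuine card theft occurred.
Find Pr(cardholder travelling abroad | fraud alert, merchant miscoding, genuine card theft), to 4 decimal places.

Under noisy-OR, P(fraud alert | causes) = 1 − (1−0.03)·∏(1−qᵢ) over the active causes.
P(fraud alert | merchant miscoding, genuine card theft) = 0.803168*0.716 + 0.892136*0.284 = 0.575068 + 0.253367 = 0.828435
The cardholder travelling abroad-present share is 0.892136*0.284 = 0.253367.
P(cardholder travelling abroad | fraud alert, merchant miscoding, genuine card theft) = 0.253367 / 0.828435 ≈ 0.3058

Pr(cardholder travelling abroad | fraud alert, merchant miscoding, genuine card theft) ≈ 0.3058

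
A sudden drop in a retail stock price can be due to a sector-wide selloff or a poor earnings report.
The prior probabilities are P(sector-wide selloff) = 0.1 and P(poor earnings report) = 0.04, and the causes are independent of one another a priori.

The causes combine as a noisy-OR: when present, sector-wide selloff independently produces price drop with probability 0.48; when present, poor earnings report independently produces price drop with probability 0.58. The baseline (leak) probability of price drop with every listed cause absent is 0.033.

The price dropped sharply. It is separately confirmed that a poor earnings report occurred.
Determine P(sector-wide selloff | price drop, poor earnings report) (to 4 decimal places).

Under noisy-OR, P(price drop | causes) = 1 − (1−0.033)·∏(1−qᵢ) over the active causes.
P(price drop | poor earnings report) = 0.59386×0.9 + 0.788807×0.1 = 0.534474 + 0.078881 = 0.613355
The sector-wide selloff-present share is 0.788807×0.1 = 0.078881.
P(sector-wide selloff | price drop, poor earnings report) = 0.078881 / 0.613355 ≈ 0.1286

P(sector-wide selloff | price drop, poor earnings report) ≈ 0.1286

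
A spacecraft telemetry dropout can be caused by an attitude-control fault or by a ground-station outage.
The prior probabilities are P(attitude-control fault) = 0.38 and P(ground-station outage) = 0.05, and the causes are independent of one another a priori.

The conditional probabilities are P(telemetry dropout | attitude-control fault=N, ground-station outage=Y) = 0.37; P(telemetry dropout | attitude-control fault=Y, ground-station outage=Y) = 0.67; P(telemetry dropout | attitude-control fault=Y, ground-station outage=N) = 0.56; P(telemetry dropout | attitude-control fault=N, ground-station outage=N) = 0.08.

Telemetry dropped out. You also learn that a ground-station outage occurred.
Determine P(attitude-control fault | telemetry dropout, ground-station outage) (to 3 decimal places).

Weight on attitude-control fault=true, given the evidence: 0.67×0.38 = 0.254600
The normalizing constant is 0.37×0.62 + 0.67×0.38 = 0.484000
Posterior = 0.254600 / 0.484000 ≈ 0.526

P(attitude-control fault | telemetry dropout, ground-station outage) ≈ 0.526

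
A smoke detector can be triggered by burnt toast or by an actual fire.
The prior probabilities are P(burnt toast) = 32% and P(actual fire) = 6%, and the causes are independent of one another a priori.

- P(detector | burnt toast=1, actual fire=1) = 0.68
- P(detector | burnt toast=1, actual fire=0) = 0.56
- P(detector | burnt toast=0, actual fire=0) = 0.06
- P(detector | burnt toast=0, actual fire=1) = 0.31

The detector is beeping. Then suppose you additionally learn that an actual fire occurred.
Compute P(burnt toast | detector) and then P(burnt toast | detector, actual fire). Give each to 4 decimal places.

By total probability over the 4 (burnt toast, actual fire) configurations:
  P(detector) = 0.06·0.68·0.94 + 0.31·0.68·0.06 + 0.56·0.32·0.94 + 0.68·0.32·0.06
        = 0.038352 + 0.012648 + 0.168448 + 0.013056 = 0.232504
The terms with burnt toast present sum to 0.181504, so
  P(burnt toast | detector) = 0.181504 / 0.232504 ≈ 0.7806

Now also conditioning on actual fire=true:
Numerator (weight on configurations with burnt toast): 0.68×0.32 = 0.217600
Normalizer over all consistent configurations: 0.31×0.68 + 0.68×0.32 = 0.428400
P(burnt toast | detector, actual fire) = 0.217600/0.428400 ≈ 0.5079

P(burnt toast | detector) ≈ 0.7806; P(burnt toast | detector, actual fire) ≈ 0.5079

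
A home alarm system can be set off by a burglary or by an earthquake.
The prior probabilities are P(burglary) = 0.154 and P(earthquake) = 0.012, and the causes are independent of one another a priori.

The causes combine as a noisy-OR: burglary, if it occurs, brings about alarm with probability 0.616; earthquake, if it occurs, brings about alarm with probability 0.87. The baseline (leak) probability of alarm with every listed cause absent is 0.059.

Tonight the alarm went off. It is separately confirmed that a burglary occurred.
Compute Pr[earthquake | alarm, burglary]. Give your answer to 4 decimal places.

Under noisy-OR, P(alarm | causes) = 1 − (1−0.059)·∏(1−qᵢ) over the active causes.
P(alarm | burglary) = 0.638656×0.988 + 0.953025×0.012 = 0.630992 + 0.011436 = 0.642428
The earthquake-present share is 0.953025×0.012 = 0.011436.
Hence the posterior is 0.011436/0.642428 ≈ 0.0178.

Pr[earthquake | alarm, burglary] ≈ 0.0178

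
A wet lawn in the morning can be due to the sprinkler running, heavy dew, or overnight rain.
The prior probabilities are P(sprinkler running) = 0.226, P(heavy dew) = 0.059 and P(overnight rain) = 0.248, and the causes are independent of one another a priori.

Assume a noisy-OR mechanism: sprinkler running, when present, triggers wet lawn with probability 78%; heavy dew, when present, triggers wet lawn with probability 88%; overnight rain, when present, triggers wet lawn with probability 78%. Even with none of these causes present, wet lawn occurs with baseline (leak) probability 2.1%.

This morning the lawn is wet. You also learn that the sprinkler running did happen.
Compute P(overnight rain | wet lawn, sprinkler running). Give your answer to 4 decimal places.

Under noisy-OR, P(wet lawn | causes) = 1 − (1−0.021)·∏(1−qᵢ) over the active causes.
Sum P(wet lawn|·) weighted by the priors over the 4 (heavy dew, overnight rain) configurations:
  P(wet lawn | sprinkler running) = 0.78462×0.941×0.752 + 0.952616×0.941×0.248 + 0.974154×0.059×0.752 + 0.994314×0.059×0.248
        = 0.555222 + 0.222310 + 0.043221 + 0.014549 = 0.835302
The terms with overnight rain present sum to 0.236859, so
  P(overnight rain | wet lawn, sprinkler running) = 0.236859 / 0.835302 ≈ 0.2836

P(overnight rain | wet lawn, sprinkler running) ≈ 0.2836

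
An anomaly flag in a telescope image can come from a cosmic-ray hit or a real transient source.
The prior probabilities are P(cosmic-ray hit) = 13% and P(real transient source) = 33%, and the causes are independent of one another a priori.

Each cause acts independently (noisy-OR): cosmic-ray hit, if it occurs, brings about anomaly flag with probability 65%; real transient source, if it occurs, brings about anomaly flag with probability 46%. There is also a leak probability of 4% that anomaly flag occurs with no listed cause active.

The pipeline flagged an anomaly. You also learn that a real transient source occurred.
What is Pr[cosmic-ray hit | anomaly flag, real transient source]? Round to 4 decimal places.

Under noisy-OR, P(anomaly flag | causes) = 1 − (1−0.04)·∏(1−qᵢ) over the active causes.
Weight on cosmic-ray hit=true, given the evidence: 0.81856*0.13 = 0.106413
Denominator P(anomaly flag | real transient source): 0.4816*0.87 + 0.81856*0.13 = 0.525405
Posterior = 0.106413 / 0.525405 ≈ 0.2025

Pr[cosmic-ray hit | anomaly flag, real transient source] ≈ 0.2025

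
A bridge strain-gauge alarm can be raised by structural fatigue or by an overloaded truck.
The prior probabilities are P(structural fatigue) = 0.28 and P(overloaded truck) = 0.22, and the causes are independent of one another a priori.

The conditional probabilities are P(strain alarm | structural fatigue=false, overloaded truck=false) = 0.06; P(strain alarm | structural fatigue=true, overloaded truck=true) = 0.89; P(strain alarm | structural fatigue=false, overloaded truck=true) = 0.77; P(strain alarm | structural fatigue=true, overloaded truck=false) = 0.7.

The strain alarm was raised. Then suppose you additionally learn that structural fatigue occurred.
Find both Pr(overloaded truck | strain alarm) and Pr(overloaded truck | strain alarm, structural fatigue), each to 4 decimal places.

Numerator (weight on configurations with overloaded truck): 0.121968 + 0.054824 = 0.176792
The normalizing constant is 0.06·0.72·0.78 + 0.77·0.72·0.22 + 0.7·0.28·0.78 + 0.89·0.28·0.22 = 0.363368
Posterior = 0.176792 / 0.363368 ≈ 0.4865

Now also conditioning on structural fatigue=true:
P(strain alarm | structural fatigue) = 0.7·0.78 + 0.89·0.22 = 0.546000 + 0.195800 = 0.741800
Restricting to configurations with overloaded truck present: 0.89·0.22 = 0.195800.
Hence the posterior is 0.195800/0.741800 ≈ 0.2640.

Pr(overloaded truck | strain alarm) ≈ 0.4865; Pr(overloaded truck | strain alarm, structural fatigue) ≈ 0.2640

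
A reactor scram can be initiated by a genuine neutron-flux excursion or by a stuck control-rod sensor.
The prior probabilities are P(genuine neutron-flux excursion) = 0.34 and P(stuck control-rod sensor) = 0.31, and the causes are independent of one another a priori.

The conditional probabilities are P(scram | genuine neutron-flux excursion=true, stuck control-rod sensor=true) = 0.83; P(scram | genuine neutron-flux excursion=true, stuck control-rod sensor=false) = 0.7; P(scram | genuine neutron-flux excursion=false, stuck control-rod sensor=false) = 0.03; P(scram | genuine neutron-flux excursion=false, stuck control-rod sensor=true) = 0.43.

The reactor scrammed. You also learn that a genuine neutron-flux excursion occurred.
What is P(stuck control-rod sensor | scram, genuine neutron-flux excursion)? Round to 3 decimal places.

P(stuck control-rod sensor | scram, genuine neutron-flux excursion) ≈ 0.348

P(scram | genuine neutron-flux excursion) = 0.7*0.69 + 0.83*0.31 = 0.483000 + 0.257300 = 0.740300
Of this, 0.257300 comes from 0.83*0.31 (the stuck control-rod sensor=true cases).
P(stuck control-rod sensor | scram, genuine neutron-flux excursion) = 0.257300 / 0.740300 ≈ 0.348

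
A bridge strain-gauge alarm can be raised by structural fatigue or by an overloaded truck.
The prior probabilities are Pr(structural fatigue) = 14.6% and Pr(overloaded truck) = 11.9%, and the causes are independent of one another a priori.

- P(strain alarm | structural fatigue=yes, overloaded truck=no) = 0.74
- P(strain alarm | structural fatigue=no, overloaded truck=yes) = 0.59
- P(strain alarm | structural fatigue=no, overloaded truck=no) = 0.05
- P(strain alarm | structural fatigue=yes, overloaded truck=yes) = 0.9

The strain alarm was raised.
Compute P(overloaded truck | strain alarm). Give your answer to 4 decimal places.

P(overloaded truck | strain alarm) ≈ 0.3627

Enumerate the 4 (structural fatigue, overloaded truck) configurations and weight by the priors:
  P(strain alarm) = 0.05·0.854·0.881 + 0.59·0.854·0.119 + 0.74·0.146·0.881 + 0.9·0.146·0.119
        = 0.037619 + 0.059959 + 0.095183 + 0.015637 = 0.208398
The terms with overloaded truck present sum to 0.075596, so
  P(overloaded truck | strain alarm) = 0.075596 / 0.208398 ≈ 0.3627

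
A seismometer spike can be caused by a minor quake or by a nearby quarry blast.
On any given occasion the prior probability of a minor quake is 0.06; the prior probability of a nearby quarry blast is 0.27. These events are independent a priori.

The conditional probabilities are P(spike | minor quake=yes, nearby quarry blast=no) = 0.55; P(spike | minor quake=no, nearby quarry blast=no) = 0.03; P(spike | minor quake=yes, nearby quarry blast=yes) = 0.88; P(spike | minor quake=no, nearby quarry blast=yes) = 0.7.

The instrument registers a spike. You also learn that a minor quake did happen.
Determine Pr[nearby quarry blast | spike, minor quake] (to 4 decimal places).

Weight on nearby quarry blast=true, given the evidence: 0.88×0.27 = 0.237600
The normalizing constant is 0.55×0.73 + 0.88×0.27 = 0.639100
P(nearby quarry blast | spike, minor quake) = 0.237600/0.639100 ≈ 0.3718

Pr[nearby quarry blast | spike, minor quake] ≈ 0.3718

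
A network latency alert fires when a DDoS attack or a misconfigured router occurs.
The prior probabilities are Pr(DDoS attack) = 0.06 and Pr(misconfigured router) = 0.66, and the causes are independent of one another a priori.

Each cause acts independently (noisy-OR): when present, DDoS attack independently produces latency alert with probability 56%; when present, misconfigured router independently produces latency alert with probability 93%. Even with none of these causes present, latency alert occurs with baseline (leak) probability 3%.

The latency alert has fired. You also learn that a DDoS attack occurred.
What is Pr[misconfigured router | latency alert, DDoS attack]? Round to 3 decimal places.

Under noisy-OR, P(latency alert | causes) = 1 − (1−0.03)·∏(1−qᵢ) over the active causes.
P(latency alert | DDoS attack) = 0.5732·0.34 + 0.970124·0.66 = 0.194888 + 0.640282 = 0.835170
Of this, 0.640282 comes from 0.970124·0.66 (the misconfigured router=true cases).
P(misconfigured router | latency alert, DDoS attack) = 0.640282 / 0.835170 ≈ 0.767

Pr[misconfigured router | latency alert, DDoS attack] ≈ 0.767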